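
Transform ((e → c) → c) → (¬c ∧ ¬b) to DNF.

((e → c) → c) → (¬c ∧ ¬b)
≡ ¬((e → c) → c) ∨ (¬c ∧ ¬b)   [eliminate →]
≡ ¬(¬(e → c) ∨ c) ∨ (¬c ∧ ¬b)   [eliminate →]
≡ ¬(¬(¬e ∨ c) ∨ c) ∨ (¬c ∧ ¬b)   [eliminate →]
≡ (¬¬(¬e ∨ c) ∧ ¬c) ∨ (¬c ∧ ¬b)   [De Morgan]
≡ ((¬e ∨ c) ∧ ¬c) ∨ (¬c ∧ ¬b)   [double negation]
≡ (¬e ∧ ¬c) ∨ (c ∧ ¬c) ∨ (¬c ∧ ¬b)   [distribute ∧ over ∨]
≡ (¬e ∧ ¬c) ∨ (¬c ∧ ¬b)   [simplify]

(¬e ∧ ¬c) ∨ (¬c ∧ ¬b)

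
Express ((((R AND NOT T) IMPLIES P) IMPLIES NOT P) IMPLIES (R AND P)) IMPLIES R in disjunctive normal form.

((((R AND NOT T) IMPLIES P) IMPLIES NOT P) IMPLIES (R AND P)) IMPLIES R
⇔ NOT ((((R AND NOT T) IMPLIES P) IMPLIES NOT P) IMPLIES (R AND P)) OR R   [eliminate IMPLIES]
⇔ NOT (NOT (((R AND NOT T) IMPLIES P) IMPLIES NOT P) OR (R AND P)) OR R   [eliminate IMPLIES]
⇔ NOT (NOT (NOT ((R AND NOT T) IMPLIES P) OR NOT P) OR (R AND P)) OR R   [eliminate IMPLIES]
⇔ NOT (NOT (NOT (NOT (R AND NOT T) OR P) OR NOT P) OR (R AND P)) OR R   [eliminate IMPLIES]
⇔ (NOT NOT (NOT (NOT (R AND NOT T) OR P) OR NOT P) AND NOT (R AND P)) OR R   [De Morgan]
⇔ ((NOT (NOT (R AND NOT T) OR P) OR NOT P) AND NOT (R AND P)) OR R   [double negation]
⇔ (((NOT NOT (R AND NOT T) AND NOT P) OR NOT P) AND NOT (R AND P)) OR R   [De Morgan]
⇔ (((R AND NOT T AND NOT P) OR NOT P) AND NOT (R AND P)) OR R   [double negation]
⇔ (((R AND NOT T AND NOT P) OR NOT P) AND (NOT R OR NOT P)) OR R   [De Morgan]
⇔ (R AND NOT T AND NOT P AND NOT R) OR (R AND NOT T AND NOT P AND NOT P) OR (NOT P AND NOT R) OR (NOT P AND NOT P) OR R   [distribute AND over OR]
⇔ NOT P OR R   [simplify]

NOT P OR R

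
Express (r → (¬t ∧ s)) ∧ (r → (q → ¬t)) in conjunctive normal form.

(¬r ∨ ¬t) ∧ (¬r ∨ s)

(r → (¬t ∧ s)) ∧ (r → (q → ¬t))
≡ (¬r ∨ (¬t ∧ s)) ∧ (r → (q → ¬t))   (eliminate →)
≡ (¬r ∨ (¬t ∧ s)) ∧ (¬r ∨ (q → ¬t))   (eliminate →)
≡ (¬r ∨ (¬t ∧ s)) ∧ (¬r ∨ ¬q ∨ ¬t)   (eliminate →)
≡ (¬r ∨ ¬t) ∧ (¬r ∨ s) ∧ (¬r ∨ ¬q ∨ ¬t)   (distribute ∨ over ∧)
≡ (¬r ∨ ¬t) ∧ (¬r ∨ s)   (simplify)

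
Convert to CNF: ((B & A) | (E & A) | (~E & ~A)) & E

(A | ~E) & E

((B & A) | (E & A) | (~E & ~A)) & E
⇔ (B | E | ~E) & (B | E | ~A) & (B | A | ~E) & (B | A | ~A) & (A | E | ~E) & (A | E | ~A) & (A | A | ~E) & (A | A | ~A) & E
⇔ (A | ~E) & E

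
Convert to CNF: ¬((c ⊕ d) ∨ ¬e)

¬((c ⊕ d) ∨ ¬e)
= ¬(((c ∨ d) ∧ ¬(c ∧ d)) ∨ ¬e)   (expand ⊕)
= ¬((c ∨ d) ∧ ¬(c ∧ d)) ∧ ¬¬e   (De Morgan)
= (¬(c ∨ d) ∨ ¬¬(c ∧ d)) ∧ ¬¬e   (De Morgan)
= ((¬c ∧ ¬d) ∨ ¬¬(c ∧ d)) ∧ ¬¬e   (De Morgan)
= ((¬c ∧ ¬d) ∨ (c ∧ d)) ∧ ¬¬e   (double negation)
= ((¬c ∧ ¬d) ∨ (c ∧ d)) ∧ e   (double negation)
= (¬c ∨ c) ∧ (¬c ∨ d) ∧ (¬d ∨ c) ∧ (¬d ∨ d) ∧ e   (distribute ∨ over ∧)
= (¬c ∨ d) ∧ (¬d ∨ c) ∧ e   (simplify)

(¬c ∨ d) ∧ (¬d ∨ c) ∧ e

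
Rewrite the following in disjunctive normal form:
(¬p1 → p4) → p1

(¬p1 ∧ ¬p4) ∨ p1

(¬p1 → p4) → p1
≡ ¬(¬p1 → p4) ∨ p1
≡ ¬(¬¬p1 ∨ p4) ∨ p1
≡ (¬¬¬p1 ∧ ¬p4) ∨ p1
≡ (¬p1 ∧ ¬p4) ∨ p1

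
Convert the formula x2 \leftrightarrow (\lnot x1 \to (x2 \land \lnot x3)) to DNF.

x2 \leftrightarrow (\lnot x1 \to (x2 \land \lnot x3))
⇔ (x2 \to (\lnot x1 \to (x2 \land \lnot x3))) \land ((\lnot x1 \to (x2 \land \lnot x3)) \to x2)   — eliminate \leftrightarrow
⇔ (\lnot x2 \lor (\lnot x1 \to (x2 \land \lnot x3))) \land ((\lnot x1 \to (x2 \land \lnot x3)) \to x2)   — eliminate \to
⇔ (\lnot x2 \lor \lnot \lnot x1 \lor (x2 \land \lnot x3)) \land ((\lnot x1 \to (x2 \land \lnot x3)) \to x2)   — eliminate \to
⇔ (\lnot x2 \lor \lnot \lnot x1 \lor (x2 \land \lnot x3)) \land (\lnot (\lnot x1 \to (x2 \land \lnot x3)) \lor x2)   — eliminate \to
⇔ (\lnot x2 \lor \lnot \lnot x1 \lor (x2 \land \lnot x3)) \land (\lnot (\lnot \lnot x1 \lor (x2 \land \lnot x3)) \lor x2)   — eliminate \to
⇔ (\lnot x2 \lor x1 \lor (x2 \land \lnot x3)) \land (\lnot (\lnot \lnot x1 \lor (x2 \land \lnot x3)) \lor x2)   — double negation
⇔ (\lnot x2 \lor x1 \lor (x2 \land \lnot x3)) \land ((\lnot \lnot \lnot x1 \land \lnot (x2 \land \lnot x3)) \lor x2)   — De Morgan
⇔ (\lnot x2 \lor x1 \lor (x2 \land \lnot x3)) \land ((\lnot x1 \land \lnot (x2 \land \lnot x3)) \lor x2)   — double negation
⇔ (\lnot x2 \lor x1 \lor (x2 \land \lnot x3)) \land ((\lnot x1 \land (\lnot x2 \lor \lnot \lnot x3)) \lor x2)   — De Morgan
⇔ (\lnot x2 \lor x1 \lor (x2 \land \lnot x3)) \land ((\lnot x1 \land (\lnot x2 \lor x3)) \lor x2)   — double negation
⇔ (\lnot x2 \land \lnot x1 \land \lnot x2) \lor (\lnot x2 \land \lnot x1 \land x3) \lor (\lnot x2 \land x2) \lor (x1 \land \lnot x1 \land \lnot x2) \lor (x1 \land \lnot x1 \land x3) \lor (x1 \land x2) \lor (x2 \land \lnot x3 \land \lnot x1 \land \lnot x2) \lor (x2 \land \lnot x3 \land \lnot x1 \land x3) \lor (x2 \land \lnot x3 \land x2)   — distribute \land over \lor
⇔ (\lnot x2 \land \lnot x1) \lor (x1 \land x2) \lor (x2 \land \lnot x3)   — simplify

(\lnot x2 \land \lnot x1) \lor (x1 \land x2) \lor (x2 \land \lnot x3)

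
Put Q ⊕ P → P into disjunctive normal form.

¬Q ∧ ¬P ∨ P

Q ⊕ P → P
⇔ ¬(Q ⊕ P) ∨ P   — eliminate →
⇔ ¬(Q ∧ ¬P ∨ ¬Q ∧ P) ∨ P   — expand ⊕
⇔ ¬(Q ∧ ¬P) ∧ ¬(¬Q ∧ P) ∨ P   — De Morgan
⇔ (¬Q ∨ ¬¬P) ∧ ¬(¬Q ∧ P) ∨ P   — De Morgan
⇔ (¬Q ∨ P) ∧ ¬(¬Q ∧ P) ∨ P   — double negation
⇔ (¬Q ∨ P) ∧ (¬¬Q ∨ ¬P) ∨ P   — De Morgan
⇔ (¬Q ∨ P) ∧ (Q ∨ ¬P) ∨ P   — double negation
⇔ ¬Q ∧ Q ∨ ¬Q ∧ ¬P ∨ P ∧ Q ∨ P ∧ ¬P ∨ P   — distribute ∧ over ∨
⇔ ¬Q ∧ ¬P ∨ P   — simplify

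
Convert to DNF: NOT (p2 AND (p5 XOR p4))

NOT p2 OR (NOT p5 AND NOT p4) OR (p4 AND p5)

NOT (p2 AND (p5 XOR p4))
= NOT (p2 AND ((p5 AND NOT p4) OR (NOT p5 AND p4)))   [expand XOR]
= NOT p2 OR NOT ((p5 AND NOT p4) OR (NOT p5 AND p4))   [De Morgan]
= NOT p2 OR (NOT (p5 AND NOT p4) AND NOT (NOT p5 AND p4))   [De Morgan]
= NOT p2 OR ((NOT p5 OR NOT NOT p4) AND NOT (NOT p5 AND p4))   [De Morgan]
= NOT p2 OR ((NOT p5 OR p4) AND NOT (NOT p5 AND p4))   [double negation]
= NOT p2 OR ((NOT p5 OR p4) AND (NOT NOT p5 OR NOT p4))   [De Morgan]
= NOT p2 OR ((NOT p5 OR p4) AND (p5 OR NOT p4))   [double negation]
= NOT p2 OR (NOT p5 AND p5) OR (NOT p5 AND NOT p4) OR (p4 AND p5) OR (p4 AND NOT p4)   [distribute AND over OR]
= NOT p2 OR (NOT p5 AND NOT p4) OR (p4 AND p5)   [simplify]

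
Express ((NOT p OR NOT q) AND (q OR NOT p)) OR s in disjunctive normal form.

((NOT p OR NOT q) AND (q OR NOT p)) OR s
≡ (NOT p AND q) OR (NOT p AND NOT p) OR (NOT q AND q) OR (NOT q AND NOT p) OR s   (distribute AND over OR)
≡ NOT p OR s   (simplify)

NOT p OR s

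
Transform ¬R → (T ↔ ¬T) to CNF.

¬R → (T ↔ ¬T)
= ¬¬R ∨ (T ↔ ¬T)   — eliminate →
= ¬¬R ∨ (T → ¬T) ∧ (¬T → T)   — eliminate ↔
= ¬¬R ∨ (¬T ∨ ¬T) ∧ (¬T → T)   — eliminate →
= ¬¬R ∨ (¬T ∨ ¬T) ∧ (¬¬T ∨ T)   — eliminate →
= R ∨ (¬T ∨ ¬T) ∧ (¬¬T ∨ T)   — double negation
= R ∨ (¬T ∨ ¬T) ∧ (T ∨ T)   — double negation
= (R ∨ ¬T ∨ ¬T) ∧ (R ∨ T ∨ T)   — distribute ∨ over ∧
= (R ∨ ¬T) ∧ (R ∨ T)   — simplify

(R ∨ ¬T) ∧ (R ∨ T)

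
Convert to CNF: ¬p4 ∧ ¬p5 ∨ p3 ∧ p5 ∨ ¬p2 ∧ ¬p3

¬p4 ∧ ¬p5 ∨ p3 ∧ p5 ∨ ¬p2 ∧ ¬p3
≡ (¬p4 ∨ p3 ∨ ¬p2) ∧ (¬p4 ∨ p3 ∨ ¬p3) ∧ (¬p4 ∨ p5 ∨ ¬p2) ∧ (¬p4 ∨ p5 ∨ ¬p3) ∧ (¬p5 ∨ p3 ∨ ¬p2) ∧ (¬p5 ∨ p3 ∨ ¬p3) ∧ (¬p5 ∨ p5 ∨ ¬p2) ∧ (¬p5 ∨ p5 ∨ ¬p3)   [distribute ∨ over ∧]
≡ (¬p4 ∨ p3 ∨ ¬p2) ∧ (¬p4 ∨ p5 ∨ ¬p2) ∧ (¬p4 ∨ p5 ∨ ¬p3) ∧ (¬p5 ∨ p3 ∨ ¬p2)   [simplify]

(¬p4 ∨ p3 ∨ ¬p2) ∧ (¬p4 ∨ p5 ∨ ¬p2) ∧ (¬p4 ∨ p5 ∨ ¬p3) ∧ (¬p5 ∨ p3 ∨ ¬p2)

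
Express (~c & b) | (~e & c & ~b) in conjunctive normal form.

(~c | ~e) & (~c | ~b) & (b | ~e) & (b | c)

(~c & b) | (~e & c & ~b)
⇔ (~c | ~e) & (~c | c) & (~c | ~b) & (b | ~e) & (b | c) & (b | ~b)   [distribute | over &]
⇔ (~c | ~e) & (~c | ~b) & (b | ~e) & (b | c)   [simplify]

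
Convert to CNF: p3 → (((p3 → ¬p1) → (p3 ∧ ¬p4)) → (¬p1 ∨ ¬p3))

p3 → (((p3 → ¬p1) → (p3 ∧ ¬p4)) → (¬p1 ∨ ¬p3))
≡ ¬p3 ∨ (((p3 → ¬p1) → (p3 ∧ ¬p4)) → (¬p1 ∨ ¬p3))   — eliminate →
≡ ¬p3 ∨ ¬((p3 → ¬p1) → (p3 ∧ ¬p4)) ∨ ¬p1 ∨ ¬p3   — eliminate →
≡ ¬p3 ∨ ¬(¬(p3 → ¬p1) ∨ (p3 ∧ ¬p4)) ∨ ¬p1 ∨ ¬p3   — eliminate →
≡ ¬p3 ∨ ¬(¬(¬p3 ∨ ¬p1) ∨ (p3 ∧ ¬p4)) ∨ ¬p1 ∨ ¬p3   — eliminate →
≡ ¬p3 ∨ (¬¬(¬p3 ∨ ¬p1) ∧ ¬(p3 ∧ ¬p4)) ∨ ¬p1 ∨ ¬p3   — De Morgan
≡ ¬p3 ∨ ((¬p3 ∨ ¬p1) ∧ ¬(p3 ∧ ¬p4)) ∨ ¬p1 ∨ ¬p3   — double negation
≡ ¬p3 ∨ ((¬p3 ∨ ¬p1) ∧ (¬p3 ∨ ¬¬p4)) ∨ ¬p1 ∨ ¬p3   — De Morgan
≡ ¬p3 ∨ ((¬p3 ∨ ¬p1) ∧ (¬p3 ∨ p4)) ∨ ¬p1 ∨ ¬p3   — double negation
≡ (¬p3 ∨ ¬p3 ∨ ¬p1 ∨ ¬p1 ∨ ¬p3) ∧ (¬p3 ∨ ¬p3 ∨ p4 ∨ ¬p1 ∨ ¬p3)   — distribute ∨ over ∧
≡ ¬p3 ∨ ¬p1   — simplify

¬p3 ∨ ¬p1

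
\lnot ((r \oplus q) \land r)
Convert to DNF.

\lnot ((r \oplus q) \land r)
≡ \lnot (((r \land \lnot q) \lor (\lnot r \land q)) \land r)   — expand \oplus
≡ \lnot ((r \land \lnot q) \lor (\lnot r \land q)) \lor \lnot r   — De Morgan
≡ (\lnot (r \land \lnot q) \land \lnot (\lnot r \land q)) \lor \lnot r   — De Morgan
≡ ((\lnot r \lor \lnot \lnot q) \land \lnot (\lnot r \land q)) \lor \lnot r   — De Morgan
≡ ((\lnot r \lor q) \land \lnot (\lnot r \land q)) \lor \lnot r   — double negation
≡ ((\lnot r \lor q) \land (\lnot \lnot r \lor \lnot q)) \lor \lnot r   — De Morgan
≡ ((\lnot r \lor q) \land (r \lor \lnot q)) \lor \lnot r   — double negation
≡ (\lnot r \land r) \lor (\lnot r \land \lnot q) \lor (q \land r) \lor (q \land \lnot q) \lor \lnot r   — distribute \land over \lor
≡ (q \land r) \lor \lnot r   — simplify

(q \land r) \lor \lnot r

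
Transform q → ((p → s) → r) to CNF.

q → ((p → s) → r)
≡ ¬q ∨ ((p → s) → r)   [eliminate →]
≡ ¬q ∨ ¬(p → s) ∨ r   [eliminate →]
≡ ¬q ∨ ¬(¬p ∨ s) ∨ r   [eliminate →]
≡ ¬q ∨ (¬¬p ∧ ¬s) ∨ r   [De Morgan]
≡ ¬q ∨ (p ∧ ¬s) ∨ r   [double negation]
≡ (¬q ∨ p ∨ r) ∧ (¬q ∨ ¬s ∨ r)   [distribute ∨ over ∧]

(¬q ∨ p ∨ r) ∧ (¬q ∨ ¬s ∨ r)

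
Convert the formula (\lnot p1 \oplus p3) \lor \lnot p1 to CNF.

\lnot p1 \lor p3

(\lnot p1 \oplus p3) \lor \lnot p1
= (\lnot p1 \lor p3) \land \lnot (\lnot p1 \land p3) \lor \lnot p1   [expand \oplus]
= (\lnot p1 \lor p3) \land (\lnot \lnot p1 \lor \lnot p3) \lor \lnot p1   [De Morgan]
= (\lnot p1 \lor p3) \land (p1 \lor \lnot p3) \lor \lnot p1   [double negation]
= (\lnot p1 \lor p3 \lor \lnot p1) \land (p1 \lor \lnot p3 \lor \lnot p1)   [distribute \lor over \land]
= \lnot p1 \lor p3   [simplify]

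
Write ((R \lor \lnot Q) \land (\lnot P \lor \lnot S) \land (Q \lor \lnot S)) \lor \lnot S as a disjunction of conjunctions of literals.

(R \land \lnot P \land Q) \lor \lnot S

((R \lor \lnot Q) \land (\lnot P \lor \lnot S) \land (Q \lor \lnot S)) \lor \lnot S
⇔ (R \land \lnot P \land Q) \lor (R \land \lnot P \land \lnot S) \lor (R \land \lnot S \land Q) \lor (R \land \lnot S \land \lnot S) \lor (\lnot Q \land \lnot P \land Q) \lor (\lnot Q \land \lnot P \land \lnot S) \lor (\lnot Q \land \lnot S \land Q) \lor (\lnot Q \land \lnot S \land \lnot S) \lor \lnot S   (distribute \land over \lor)
⇔ (R \land \lnot P \land Q) \lor \lnot S   (simplify)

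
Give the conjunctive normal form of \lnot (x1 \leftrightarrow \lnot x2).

\lnot (x1 \leftrightarrow \lnot x2)
⇔ \lnot ((x1 \to \lnot x2) \land (\lnot x2 \to x1))   — eliminate \leftrightarrow
⇔ \lnot ((\lnot x1 \lor \lnot x2) \land (\lnot x2 \to x1))   — eliminate \to
⇔ \lnot ((\lnot x1 \lor \lnot x2) \land (\lnot \lnot x2 \lor x1))   — eliminate \to
⇔ \lnot (\lnot x1 \lor \lnot x2) \lor \lnot (\lnot \lnot x2 \lor x1)   — De Morgan
⇔ (\lnot \lnot x1 \land \lnot \lnot x2) \lor \lnot (\lnot \lnot x2 \lor x1)   — De Morgan
⇔ (x1 \land \lnot \lnot x2) \lor \lnot (\lnot \lnot x2 \lor x1)   — double negation
⇔ (x1 \land x2) \lor \lnot (\lnot \lnot x2 \lor x1)   — double negation
⇔ (x1 \land x2) \lor (\lnot \lnot \lnot x2 \land \lnot x1)   — De Morgan
⇔ (x1 \land x2) \lor (\lnot x2 \land \lnot x1)   — double negation
⇔ (x1 \lor \lnot x2) \land (x1 \lor \lnot x1) \land (x2 \lor \lnot x2) \land (x2 \lor \lnot x1)   — distribute \lor over \land
⇔ (x1 \lor \lnot x2) \land (x2 \lor \lnot x1)   — simplify

(x1 \lor \lnot x2) \land (x2 \lor \lnot x1)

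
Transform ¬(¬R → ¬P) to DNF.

¬(¬R → ¬P)
≡ ¬(¬¬R ∨ ¬P)
≡ ¬¬¬R ∧ ¬¬P
≡ ¬R ∧ ¬¬P
≡ ¬R ∧ P

¬R ∧ P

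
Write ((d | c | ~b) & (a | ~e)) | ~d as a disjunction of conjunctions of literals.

((d | c | ~b) & (a | ~e)) | ~d
≡ (d & a) | (d & ~e) | (c & a) | (c & ~e) | (~b & a) | (~b & ~e) | ~d

(d & a) | (d & ~e) | (c & a) | (c & ~e) | (~b & a) | (~b & ~e) | ~d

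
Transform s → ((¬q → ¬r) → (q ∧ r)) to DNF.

¬s ∨ (¬q ∧ r) ∨ (q ∧ r)

s → ((¬q → ¬r) → (q ∧ r))
≡ ¬s ∨ ((¬q → ¬r) → (q ∧ r))   [eliminate →]
≡ ¬s ∨ ¬(¬q → ¬r) ∨ (q ∧ r)   [eliminate →]
≡ ¬s ∨ ¬(¬¬q ∨ ¬r) ∨ (q ∧ r)   [eliminate →]
≡ ¬s ∨ (¬¬¬q ∧ ¬¬r) ∨ (q ∧ r)   [De Morgan]
≡ ¬s ∨ (¬q ∧ ¬¬r) ∨ (q ∧ r)   [double negation]
≡ ¬s ∨ (¬q ∧ r) ∨ (q ∧ r)   [double negation]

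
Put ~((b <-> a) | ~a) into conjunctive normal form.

(~a | ~b) & a

~((b <-> a) | ~a)
≡ ~(((b -> a) & (a -> b)) | ~a)   [eliminate <->]
≡ ~(((~b | a) & (a -> b)) | ~a)   [eliminate ->]
≡ ~(((~b | a) & (~a | b)) | ~a)   [eliminate ->]
≡ ~((~b | a) & (~a | b)) & ~~a   [De Morgan]
≡ (~(~b | a) | ~(~a | b)) & ~~a   [De Morgan]
≡ ((~~b & ~a) | ~(~a | b)) & ~~a   [De Morgan]
≡ ((b & ~a) | ~(~a | b)) & ~~a   [double negation]
≡ ((b & ~a) | (~~a & ~b)) & ~~a   [De Morgan]
≡ ((b & ~a) | (a & ~b)) & ~~a   [double negation]
≡ ((b & ~a) | (a & ~b)) & a   [double negation]
≡ (b | a) & (b | ~b) & (~a | a) & (~a | ~b) & a   [distribute | over &]
≡ (~a | ~b) & a   [simplify]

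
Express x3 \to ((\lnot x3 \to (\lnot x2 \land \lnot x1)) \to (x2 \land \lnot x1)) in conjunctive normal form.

(\lnot x3 \lor x2) \land (\lnot x3 \lor \lnot x1)

x3 \to ((\lnot x3 \to (\lnot x2 \land \lnot x1)) \to (x2 \land \lnot x1))
≡ \lnot x3 \lor ((\lnot x3 \to (\lnot x2 \land \lnot x1)) \to (x2 \land \lnot x1))   [eliminate \to]
≡ \lnot x3 \lor \lnot (\lnot x3 \to (\lnot x2 \land \lnot x1)) \lor (x2 \land \lnot x1)   [eliminate \to]
≡ \lnot x3 \lor \lnot (\lnot \lnot x3 \lor (\lnot x2 \land \lnot x1)) \lor (x2 \land \lnot x1)   [eliminate \to]
≡ \lnot x3 \lor (\lnot \lnot \lnot x3 \land \lnot (\lnot x2 \land \lnot x1)) \lor (x2 \land \lnot x1)   [De Morgan]
≡ \lnot x3 \lor (\lnot x3 \land \lnot (\lnot x2 \land \lnot x1)) \lor (x2 \land \lnot x1)   [double negation]
≡ \lnot x3 \lor (\lnot x3 \land (\lnot \lnot x2 \lor \lnot \lnot x1)) \lor (x2 \land \lnot x1)   [De Morgan]
≡ \lnot x3 \lor (\lnot x3 \land (x2 \lor \lnot \lnot x1)) \lor (x2 \land \lnot x1)   [double negation]
≡ \lnot x3 \lor (\lnot x3 \land (x2 \lor x1)) \lor (x2 \land \lnot x1)   [double negation]
≡ (\lnot x3 \lor \lnot x3 \lor x2) \land (\lnot x3 \lor \lnot x3 \lor \lnot x1) \land (\lnot x3 \lor x2 \lor x1 \lor x2) \land (\lnot x3 \lor x2 \lor x1 \lor \lnot x1)   [distribute \lor over \land]
≡ (\lnot x3 \lor x2) \land (\lnot x3 \lor \lnot x1)   [simplify]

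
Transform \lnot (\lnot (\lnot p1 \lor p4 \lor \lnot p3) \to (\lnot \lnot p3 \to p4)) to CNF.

p1 \land \lnot p4 \land p3

\lnot (\lnot (\lnot p1 \lor p4 \lor \lnot p3) \to (\lnot \lnot p3 \to p4))
≡ \lnot (\lnot \lnot (\lnot p1 \lor p4 \lor \lnot p3) \lor (\lnot \lnot p3 \to p4))   [eliminate \to]
≡ \lnot (\lnot \lnot (\lnot p1 \lor p4 \lor \lnot p3) \lor \lnot \lnot \lnot p3 \lor p4)   [eliminate \to]
≡ \lnot \lnot \lnot (\lnot p1 \lor p4 \lor \lnot p3) \land \lnot \lnot \lnot \lnot p3 \land \lnot p4   [De Morgan]
≡ \lnot (\lnot p1 \lor p4 \lor \lnot p3) \land \lnot \lnot \lnot \lnot p3 \land \lnot p4   [double negation]
≡ \lnot \lnot p1 \land \lnot p4 \land \lnot \lnot p3 \land \lnot \lnot \lnot \lnot p3 \land \lnot p4   [De Morgan]
≡ p1 \land \lnot p4 \land \lnot \lnot p3 \land \lnot \lnot \lnot \lnot p3 \land \lnot p4   [double negation]
≡ p1 \land \lnot p4 \land p3 \land \lnot \lnot \lnot \lnot p3 \land \lnot p4   [double negation]
≡ p1 \land \lnot p4 \land p3 \land \lnot \lnot p3 \land \lnot p4   [double negation]
≡ p1 \land \lnot p4 \land p3 \land p3 \land \lnot p4   [double negation]
≡ p1 \land \lnot p4 \land p3   [simplify]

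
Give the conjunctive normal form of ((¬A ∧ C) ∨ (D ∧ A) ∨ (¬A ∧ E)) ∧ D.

(C ∨ A ∨ E) ∧ D

((¬A ∧ C) ∨ (D ∧ A) ∨ (¬A ∧ E)) ∧ D
≡ (¬A ∨ D ∨ ¬A) ∧ (¬A ∨ D ∨ E) ∧ (¬A ∨ A ∨ ¬A) ∧ (¬A ∨ A ∨ E) ∧ (C ∨ D ∨ ¬A) ∧ (C ∨ D ∨ E) ∧ (C ∨ A ∨ ¬A) ∧ (C ∨ A ∨ E) ∧ D   [distribute ∨ over ∧]
≡ (C ∨ A ∨ E) ∧ D   [simplify]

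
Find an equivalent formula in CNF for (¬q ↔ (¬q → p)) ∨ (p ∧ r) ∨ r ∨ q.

q ∨ p ∨ r

(¬q ↔ (¬q → p)) ∨ (p ∧ r) ∨ r ∨ q
≡ ((¬q → (¬q → p)) ∧ ((¬q → p) → ¬q)) ∨ (p ∧ r) ∨ r ∨ q   [eliminate ↔]
≡ ((¬¬q ∨ (¬q → p)) ∧ ((¬q → p) → ¬q)) ∨ (p ∧ r) ∨ r ∨ q   [eliminate →]
≡ ((¬¬q ∨ ¬¬q ∨ p) ∧ ((¬q → p) → ¬q)) ∨ (p ∧ r) ∨ r ∨ q   [eliminate →]
≡ ((¬¬q ∨ ¬¬q ∨ p) ∧ (¬(¬q → p) ∨ ¬q)) ∨ (p ∧ r) ∨ r ∨ q   [eliminate →]
≡ ((¬¬q ∨ ¬¬q ∨ p) ∧ (¬(¬¬q ∨ p) ∨ ¬q)) ∨ (p ∧ r) ∨ r ∨ q   [eliminate →]
≡ ((q ∨ ¬¬q ∨ p) ∧ (¬(¬¬q ∨ p) ∨ ¬q)) ∨ (p ∧ r) ∨ r ∨ q   [double negation]
≡ ((q ∨ q ∨ p) ∧ (¬(¬¬q ∨ p) ∨ ¬q)) ∨ (p ∧ r) ∨ r ∨ q   [double negation]
≡ ((q ∨ q ∨ p) ∧ ((¬¬¬q ∧ ¬p) ∨ ¬q)) ∨ (p ∧ r) ∨ r ∨ q   [De Morgan]
≡ ((q ∨ q ∨ p) ∧ ((¬q ∧ ¬p) ∨ ¬q)) ∨ (p ∧ r) ∨ r ∨ q   [double negation]
≡ (q ∨ q ∨ p ∨ p ∨ r ∨ q) ∧ (q ∨ q ∨ p ∨ r ∨ r ∨ q) ∧ (¬q ∨ ¬q ∨ p ∨ r ∨ q) ∧ (¬q ∨ ¬q ∨ r ∨ r ∨ q) ∧ (¬p ∨ ¬q ∨ p ∨ r ∨ q) ∧ (¬p ∨ ¬q ∨ r ∨ r ∨ q)   [distribute ∨ over ∧]
≡ q ∨ p ∨ r   [simplify]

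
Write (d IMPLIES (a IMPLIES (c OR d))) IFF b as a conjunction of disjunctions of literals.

(d OR b) AND (a OR b) AND (NOT c OR b) AND (NOT d OR b)

(d IMPLIES (a IMPLIES (c OR d))) IFF b
≡ ((d IMPLIES (a IMPLIES (c OR d))) IMPLIES b) AND (b IMPLIES (d IMPLIES (a IMPLIES (c OR d))))   [eliminate IFF]
≡ (NOT (d IMPLIES (a IMPLIES (c OR d))) OR b) AND (b IMPLIES (d IMPLIES (a IMPLIES (c OR d))))   [eliminate IMPLIES]
≡ (NOT (NOT d OR (a IMPLIES (c OR d))) OR b) AND (b IMPLIES (d IMPLIES (a IMPLIES (c OR d))))   [eliminate IMPLIES]
≡ (NOT (NOT d OR NOT a OR c OR d) OR b) AND (b IMPLIES (d IMPLIES (a IMPLIES (c OR d))))   [eliminate IMPLIES]
≡ (NOT (NOT d OR NOT a OR c OR d) OR b) AND (NOT b OR (d IMPLIES (a IMPLIES (c OR d))))   [eliminate IMPLIES]
≡ (NOT (NOT d OR NOT a OR c OR d) OR b) AND (NOT b OR NOT d OR (a IMPLIES (c OR d)))   [eliminate IMPLIES]
≡ (NOT (NOT d OR NOT a OR c OR d) OR b) AND (NOT b OR NOT d OR NOT a OR c OR d)   [eliminate IMPLIES]
≡ ((NOT NOT d AND NOT NOT a AND NOT c AND NOT d) OR b) AND (NOT b OR NOT d OR NOT a OR c OR d)   [De Morgan]
≡ ((d AND NOT NOT a AND NOT c AND NOT d) OR b) AND (NOT b OR NOT d OR NOT a OR c OR d)   [double negation]
≡ ((d AND a AND NOT c AND NOT d) OR b) AND (NOT b OR NOT d OR NOT a OR c OR d)   [double negation]
≡ (d OR b) AND (a OR b) AND (NOT c OR b) AND (NOT d OR b) AND (NOT b OR NOT d OR NOT a OR c OR d)   [distribute OR over AND]
≡ (d OR b) AND (a OR b) AND (NOT c OR b) AND (NOT d OR b)   [simplify]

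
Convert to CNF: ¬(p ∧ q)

¬p ∨ ¬q

¬(p ∧ q)
⇔ ¬p ∨ ¬q   [De Morgan]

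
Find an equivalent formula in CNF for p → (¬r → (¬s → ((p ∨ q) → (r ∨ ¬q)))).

p → (¬r → (¬s → ((p ∨ q) → (r ∨ ¬q))))
= ¬p ∨ (¬r → (¬s → ((p ∨ q) → (r ∨ ¬q))))   [eliminate →]
= ¬p ∨ ¬¬r ∨ (¬s → ((p ∨ q) → (r ∨ ¬q)))   [eliminate →]
= ¬p ∨ ¬¬r ∨ ¬¬s ∨ ((p ∨ q) → (r ∨ ¬q))   [eliminate →]
= ¬p ∨ ¬¬r ∨ ¬¬s ∨ ¬(p ∨ q) ∨ r ∨ ¬q   [eliminate →]
= ¬p ∨ r ∨ ¬¬s ∨ ¬(p ∨ q) ∨ r ∨ ¬q   [double negation]
= ¬p ∨ r ∨ s ∨ ¬(p ∨ q) ∨ r ∨ ¬q   [double negation]
= ¬p ∨ r ∨ s ∨ (¬p ∧ ¬q) ∨ r ∨ ¬q   [De Morgan]
= (¬p ∨ r ∨ s ∨ ¬p ∨ r ∨ ¬q) ∧ (¬p ∨ r ∨ s ∨ ¬q ∨ r ∨ ¬q)   [distribute ∨ over ∧]
= ¬p ∨ r ∨ s ∨ ¬q   [simplify]

¬p ∨ r ∨ s ∨ ¬q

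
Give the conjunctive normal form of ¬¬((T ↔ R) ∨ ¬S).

¬¬((T ↔ R) ∨ ¬S)
≡ ¬¬(((T → R) ∧ (R → T)) ∨ ¬S)   [eliminate ↔]
≡ ¬¬(((¬T ∨ R) ∧ (R → T)) ∨ ¬S)   [eliminate →]
≡ ¬¬(((¬T ∨ R) ∧ (¬R ∨ T)) ∨ ¬S)   [eliminate →]
≡ ((¬T ∨ R) ∧ (¬R ∨ T)) ∨ ¬S   [double negation]
≡ (¬T ∨ R ∨ ¬S) ∧ (¬R ∨ T ∨ ¬S)   [distribute ∨ over ∧]

(¬T ∨ R ∨ ¬S) ∧ (¬R ∨ T ∨ ¬S)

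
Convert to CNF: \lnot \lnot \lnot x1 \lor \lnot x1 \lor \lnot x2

\lnot \lnot \lnot x1 \lor \lnot x1 \lor \lnot x2
≡ \lnot x1 \lor \lnot x1 \lor \lnot x2   (double negation)
≡ \lnot x1 \lor \lnot x2   (simplify)

\lnot x1 \lor \lnot x2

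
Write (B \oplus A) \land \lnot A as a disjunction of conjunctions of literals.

B \land \lnot A

(B \oplus A) \land \lnot A
≡ ((B \land \lnot A) \lor (\lnot B \land A)) \land \lnot A   (expand \oplus)
≡ (B \land \lnot A \land \lnot A) \lor (\lnot B \land A \land \lnot A)   (distribute \land over \lor)
≡ B \land \lnot A   (simplify)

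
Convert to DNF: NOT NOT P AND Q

NOT NOT P AND Q
⇔ P AND Q   (double negation)

P AND Q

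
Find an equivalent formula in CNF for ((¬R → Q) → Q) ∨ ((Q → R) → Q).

((¬R → Q) → Q) ∨ ((Q → R) → Q)
≡ ¬(¬R → Q) ∨ Q ∨ ((Q → R) → Q)   [eliminate →]
≡ ¬(¬¬R ∨ Q) ∨ Q ∨ ((Q → R) → Q)   [eliminate →]
≡ ¬(¬¬R ∨ Q) ∨ Q ∨ ¬(Q → R) ∨ Q   [eliminate →]
≡ ¬(¬¬R ∨ Q) ∨ Q ∨ ¬(¬Q ∨ R) ∨ Q   [eliminate →]
≡ (¬¬¬R ∧ ¬Q) ∨ Q ∨ ¬(¬Q ∨ R) ∨ Q   [De Morgan]
≡ (¬R ∧ ¬Q) ∨ Q ∨ ¬(¬Q ∨ R) ∨ Q   [double negation]
≡ (¬R ∧ ¬Q) ∨ Q ∨ (¬¬Q ∧ ¬R) ∨ Q   [De Morgan]
≡ (¬R ∧ ¬Q) ∨ Q ∨ (Q ∧ ¬R) ∨ Q   [double negation]
≡ (¬R ∨ Q ∨ Q ∨ Q) ∧ (¬R ∨ Q ∨ ¬R ∨ Q) ∧ (¬Q ∨ Q ∨ Q ∨ Q) ∧ (¬Q ∨ Q ∨ ¬R ∨ Q)   [distribute ∨ over ∧]
≡ ¬R ∨ Q   [simplify]

¬R ∨ Q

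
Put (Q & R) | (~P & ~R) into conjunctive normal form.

(Q & R) | (~P & ~R)
⇔ (Q | ~P) & (Q | ~R) & (R | ~P) & (R | ~R)   (distribute | over &)
⇔ (Q | ~P) & (Q | ~R) & (R | ~P)   (simplify)

(Q | ~P) & (Q | ~R) & (R | ~P)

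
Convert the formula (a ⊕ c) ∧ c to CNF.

(¬a ∨ ¬c) ∧ c

(a ⊕ c) ∧ c
⇔ (a ∨ c) ∧ ¬(a ∧ c) ∧ c   [expand ⊕]
⇔ (a ∨ c) ∧ (¬a ∨ ¬c) ∧ c   [De Morgan]
⇔ (¬a ∨ ¬c) ∧ c   [simplify]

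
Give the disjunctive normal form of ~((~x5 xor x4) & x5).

~((~x5 xor x4) & x5)
≡ ~(((~x5 & ~x4) | (~~x5 & x4)) & x5)
≡ ~((~x5 & ~x4) | (~~x5 & x4)) | ~x5
≡ (~(~x5 & ~x4) & ~(~~x5 & x4)) | ~x5
≡ ((~~x5 | ~~x4) & ~(~~x5 & x4)) | ~x5
≡ ((x5 | ~~x4) & ~(~~x5 & x4)) | ~x5
≡ ((x5 | x4) & ~(~~x5 & x4)) | ~x5
≡ ((x5 | x4) & (~~~x5 | ~x4)) | ~x5
≡ ((x5 | x4) & (~x5 | ~x4)) | ~x5
≡ (x5 & ~x5) | (x5 & ~x4) | (x4 & ~x5) | (x4 & ~x4) | ~x5
≡ (x5 & ~x4) | ~x5

(x5 & ~x4) | ~x5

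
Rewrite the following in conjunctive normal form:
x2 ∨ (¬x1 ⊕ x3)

x2 ∨ (¬x1 ⊕ x3)
≡ x2 ∨ ((¬x1 ∨ x3) ∧ ¬(¬x1 ∧ x3))
≡ x2 ∨ ((¬x1 ∨ x3) ∧ (¬¬x1 ∨ ¬x3))
≡ x2 ∨ ((¬x1 ∨ x3) ∧ (x1 ∨ ¬x3))
≡ (x2 ∨ ¬x1 ∨ x3) ∧ (x2 ∨ x1 ∨ ¬x3)

(x2 ∨ ¬x1 ∨ x3) ∧ (x2 ∨ x1 ∨ ¬x3)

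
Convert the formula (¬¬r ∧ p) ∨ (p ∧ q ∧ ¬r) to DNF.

(r ∧ p) ∨ (p ∧ q ∧ ¬r)

(¬¬r ∧ p) ∨ (p ∧ q ∧ ¬r)
= (r ∧ p) ∨ (p ∧ q ∧ ¬r)   (double negation)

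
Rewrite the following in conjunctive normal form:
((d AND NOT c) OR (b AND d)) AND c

((d AND NOT c) OR (b AND d)) AND c
≡ (d OR b) AND (d OR d) AND (NOT c OR b) AND (NOT c OR d) AND c   [distribute OR over AND]
≡ d AND (NOT c OR b) AND c   [simplify]

d AND (NOT c OR b) AND c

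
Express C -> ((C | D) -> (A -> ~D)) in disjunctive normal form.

C -> ((C | D) -> (A -> ~D))
⇔ ~C | ((C | D) -> (A -> ~D))   [eliminate ->]
⇔ ~C | ~(C | D) | (A -> ~D)   [eliminate ->]
⇔ ~C | ~(C | D) | ~A | ~D   [eliminate ->]
⇔ ~C | (~C & ~D) | ~A | ~D   [De Morgan]
⇔ ~C | ~A | ~D   [simplify]

~C | ~A | ~D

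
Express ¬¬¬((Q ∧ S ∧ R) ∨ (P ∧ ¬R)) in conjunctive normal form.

¬¬¬((Q ∧ S ∧ R) ∨ (P ∧ ¬R))
≡ ¬((Q ∧ S ∧ R) ∨ (P ∧ ¬R))   [double negation]
≡ ¬(Q ∧ S ∧ R) ∧ ¬(P ∧ ¬R)   [De Morgan]
≡ (¬Q ∨ ¬S ∨ ¬R) ∧ ¬(P ∧ ¬R)   [De Morgan]
≡ (¬Q ∨ ¬S ∨ ¬R) ∧ (¬P ∨ ¬¬R)   [De Morgan]
≡ (¬Q ∨ ¬S ∨ ¬R) ∧ (¬P ∨ R)   [double negation]

(¬Q ∨ ¬S ∨ ¬R) ∧ (¬P ∨ R)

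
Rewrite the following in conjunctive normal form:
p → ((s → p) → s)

p → ((s → p) → s)
≡ ¬p ∨ ((s → p) → s)   — eliminate →
≡ ¬p ∨ ¬(s → p) ∨ s   — eliminate →
≡ ¬p ∨ ¬(¬s ∨ p) ∨ s   — eliminate →
≡ ¬p ∨ (¬¬s ∧ ¬p) ∨ s   — De Morgan
≡ ¬p ∨ (s ∧ ¬p) ∨ s   — double negation
≡ (¬p ∨ s ∨ s) ∧ (¬p ∨ ¬p ∨ s)   — distribute ∨ over ∧
≡ ¬p ∨ s   — simplify

¬p ∨ s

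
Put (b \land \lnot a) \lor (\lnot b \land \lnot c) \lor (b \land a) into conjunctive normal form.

(b \land \lnot a) \lor (\lnot b \land \lnot c) \lor (b \land a)
≡ (b \lor \lnot b \lor b) \land (b \lor \lnot b \lor a) \land (b \lor \lnot c \lor b) \land (b \lor \lnot c \lor a) \land (\lnot a \lor \lnot b \lor b) \land (\lnot a \lor \lnot b \lor a) \land (\lnot a \lor \lnot c \lor b) \land (\lnot a \lor \lnot c \lor a)   [distribute \lor over \land]
≡ b \lor \lnot c   [simplify]

b \lor \lnot c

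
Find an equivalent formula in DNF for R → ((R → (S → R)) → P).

¬R ∨ P

R → ((R → (S → R)) → P)
= ¬R ∨ ((R → (S → R)) → P)   [eliminate →]
= ¬R ∨ ¬(R → (S → R)) ∨ P   [eliminate →]
= ¬R ∨ ¬(¬R ∨ (S → R)) ∨ P   [eliminate →]
= ¬R ∨ ¬(¬R ∨ ¬S ∨ R) ∨ P   [eliminate →]
= ¬R ∨ (¬¬R ∧ ¬¬S ∧ ¬R) ∨ P   [De Morgan]
= ¬R ∨ (R ∧ ¬¬S ∧ ¬R) ∨ P   [double negation]
= ¬R ∨ (R ∧ S ∧ ¬R) ∨ P   [double negation]
= ¬R ∨ P   [simplify]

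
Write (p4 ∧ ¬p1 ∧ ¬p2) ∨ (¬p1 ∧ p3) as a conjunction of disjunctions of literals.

(p4 ∧ ¬p1 ∧ ¬p2) ∨ (¬p1 ∧ p3)
≡ (p4 ∨ ¬p1) ∧ (p4 ∨ p3) ∧ (¬p1 ∨ ¬p1) ∧ (¬p1 ∨ p3) ∧ (¬p2 ∨ ¬p1) ∧ (¬p2 ∨ p3)   [distribute ∨ over ∧]
≡ (p4 ∨ p3) ∧ ¬p1 ∧ (¬p2 ∨ p3)   [simplify]

(p4 ∨ p3) ∧ ¬p1 ∧ (¬p2 ∨ p3)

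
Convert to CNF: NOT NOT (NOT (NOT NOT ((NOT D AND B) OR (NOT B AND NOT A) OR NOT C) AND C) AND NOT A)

(D OR NOT B OR NOT C) AND (B OR A OR NOT C) AND NOT A

NOT NOT (NOT (NOT NOT ((NOT D AND B) OR (NOT B AND NOT A) OR NOT C) AND C) AND NOT A)
= NOT (NOT NOT ((NOT D AND B) OR (NOT B AND NOT A) OR NOT C) AND C) AND NOT A   — double negation
= (NOT NOT NOT ((NOT D AND B) OR (NOT B AND NOT A) OR NOT C) OR NOT C) AND NOT A   — De Morgan
= (NOT ((NOT D AND B) OR (NOT B AND NOT A) OR NOT C) OR NOT C) AND NOT A   — double negation
= ((NOT (NOT D AND B) AND NOT (NOT B AND NOT A) AND NOT NOT C) OR NOT C) AND NOT A   — De Morgan
= (((NOT NOT D OR NOT B) AND NOT (NOT B AND NOT A) AND NOT NOT C) OR NOT C) AND NOT A   — De Morgan
= (((D OR NOT B) AND NOT (NOT B AND NOT A) AND NOT NOT C) OR NOT C) AND NOT A   — double negation
= (((D OR NOT B) AND (NOT NOT B OR NOT NOT A) AND NOT NOT C) OR NOT C) AND NOT A   — De Morgan
= (((D OR NOT B) AND (B OR NOT NOT A) AND NOT NOT C) OR NOT C) AND NOT A   — double negation
= (((D OR NOT B) AND (B OR A) AND NOT NOT C) OR NOT C) AND NOT A   — double negation
= (((D OR NOT B) AND (B OR A) AND C) OR NOT C) AND NOT A   — double negation
= (D OR NOT B OR NOT C) AND (B OR A OR NOT C) AND (C OR NOT C) AND NOT A   — distribute OR over AND
= (D OR NOT B OR NOT C) AND (B OR A OR NOT C) AND NOT A   — simplify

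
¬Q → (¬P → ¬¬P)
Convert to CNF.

Q ∨ P

¬Q → (¬P → ¬¬P)
⇔ ¬¬Q ∨ (¬P → ¬¬P)   — eliminate →
⇔ ¬¬Q ∨ ¬¬P ∨ ¬¬P   — eliminate →
⇔ Q ∨ ¬¬P ∨ ¬¬P   — double negation
⇔ Q ∨ P ∨ ¬¬P   — double negation
⇔ Q ∨ P ∨ P   — double negation
⇔ Q ∨ P   — simplify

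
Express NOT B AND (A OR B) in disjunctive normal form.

NOT B AND A

NOT B AND (A OR B)
= (NOT B AND A) OR (NOT B AND B)   (distribute AND over OR)
= NOT B AND A   (simplify)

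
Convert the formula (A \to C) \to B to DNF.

(A \land \lnot C) \lor B

(A \to C) \to B
≡ \lnot (A \to C) \lor B   (eliminate \to)
≡ \lnot (\lnot A \lor C) \lor B   (eliminate \to)
≡ (\lnot \lnot A \land \lnot C) \lor B   (De Morgan)
≡ (A \land \lnot C) \lor B   (double negation)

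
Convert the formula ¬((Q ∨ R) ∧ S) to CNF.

¬((Q ∨ R) ∧ S)
= ¬(Q ∨ R) ∨ ¬S   (De Morgan)
= (¬Q ∧ ¬R) ∨ ¬S   (De Morgan)
= (¬Q ∨ ¬S) ∧ (¬R ∨ ¬S)   (distribute ∨ over ∧)

(¬Q ∨ ¬S) ∧ (¬R ∨ ¬S)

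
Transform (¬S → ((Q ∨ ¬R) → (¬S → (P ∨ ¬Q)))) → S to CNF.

(¬P ∨ S) ∧ (Q ∨ S)

(¬S → ((Q ∨ ¬R) → (¬S → (P ∨ ¬Q)))) → S
≡ ¬(¬S → ((Q ∨ ¬R) → (¬S → (P ∨ ¬Q)))) ∨ S   [eliminate →]
≡ ¬(¬¬S ∨ ((Q ∨ ¬R) → (¬S → (P ∨ ¬Q)))) ∨ S   [eliminate →]
≡ ¬(¬¬S ∨ ¬(Q ∨ ¬R) ∨ (¬S → (P ∨ ¬Q))) ∨ S   [eliminate →]
≡ ¬(¬¬S ∨ ¬(Q ∨ ¬R) ∨ ¬¬S ∨ P ∨ ¬Q) ∨ S   [eliminate →]
≡ (¬¬¬S ∧ ¬¬(Q ∨ ¬R) ∧ ¬¬¬S ∧ ¬P ∧ ¬¬Q) ∨ S   [De Morgan]
≡ (¬S ∧ ¬¬(Q ∨ ¬R) ∧ ¬¬¬S ∧ ¬P ∧ ¬¬Q) ∨ S   [double negation]
≡ (¬S ∧ (Q ∨ ¬R) ∧ ¬¬¬S ∧ ¬P ∧ ¬¬Q) ∨ S   [double negation]
≡ (¬S ∧ (Q ∨ ¬R) ∧ ¬S ∧ ¬P ∧ ¬¬Q) ∨ S   [double negation]
≡ (¬S ∧ (Q ∨ ¬R) ∧ ¬S ∧ ¬P ∧ Q) ∨ S   [double negation]
≡ (¬S ∨ S) ∧ (Q ∨ ¬R ∨ S) ∧ (¬S ∨ S) ∧ (¬P ∨ S) ∧ (Q ∨ S)   [distribute ∨ over ∧]
≡ (¬P ∨ S) ∧ (Q ∨ S)   [simplify]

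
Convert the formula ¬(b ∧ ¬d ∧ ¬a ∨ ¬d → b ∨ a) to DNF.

¬d ∧ ¬b ∧ ¬a

¬(b ∧ ¬d ∧ ¬a ∨ ¬d → b ∨ a)
≡ ¬(¬(b ∧ ¬d ∧ ¬a ∨ ¬d) ∨ b ∨ a)   [eliminate →]
≡ ¬¬(b ∧ ¬d ∧ ¬a ∨ ¬d) ∧ ¬b ∧ ¬a   [De Morgan]
≡ (b ∧ ¬d ∧ ¬a ∨ ¬d) ∧ ¬b ∧ ¬a   [double negation]
≡ b ∧ ¬d ∧ ¬a ∧ ¬b ∧ ¬a ∨ ¬d ∧ ¬b ∧ ¬a   [distribute ∧ over ∨]
≡ ¬d ∧ ¬b ∧ ¬a   [simplify]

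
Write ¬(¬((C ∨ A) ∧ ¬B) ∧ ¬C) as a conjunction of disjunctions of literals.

¬(¬((C ∨ A) ∧ ¬B) ∧ ¬C)
⇔ ¬¬((C ∨ A) ∧ ¬B) ∨ ¬¬C   [De Morgan]
⇔ ((C ∨ A) ∧ ¬B) ∨ ¬¬C   [double negation]
⇔ ((C ∨ A) ∧ ¬B) ∨ C   [double negation]
⇔ (C ∨ A ∨ C) ∧ (¬B ∨ C)   [distribute ∨ over ∧]
⇔ (C ∨ A) ∧ (¬B ∨ C)   [simplify]

(C ∨ A) ∧ (¬B ∨ C)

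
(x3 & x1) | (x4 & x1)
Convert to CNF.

(x3 | x4) & x1

(x3 & x1) | (x4 & x1)
= (x3 | x4) & (x3 | x1) & (x1 | x4) & (x1 | x1)   — distribute | over &
= (x3 | x4) & x1   — simplify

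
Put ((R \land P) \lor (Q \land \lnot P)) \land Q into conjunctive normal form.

((R \land P) \lor (Q \land \lnot P)) \land Q
≡ (R \lor Q) \land (R \lor \lnot P) \land (P \lor Q) \land (P \lor \lnot P) \land Q   [distribute \lor over \land]
≡ (R \lor \lnot P) \land Q   [simplify]

(R \lor \lnot P) \land Q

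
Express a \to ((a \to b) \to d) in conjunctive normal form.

a \to ((a \to b) \to d)
≡ \lnot a \lor ((a \to b) \to d)   [eliminate \to]
≡ \lnot a \lor \lnot (a \to b) \lor d   [eliminate \to]
≡ \lnot a \lor \lnot (\lnot a \lor b) \lor d   [eliminate \to]
≡ \lnot a \lor (\lnot \lnot a \land \lnot b) \lor d   [De Morgan]
≡ \lnot a \lor (a \land \lnot b) \lor d   [double negation]
≡ (\lnot a \lor a \lor d) \land (\lnot a \lor \lnot b \lor d)   [distribute \lor over \land]
≡ \lnot a \lor \lnot b \lor d   [simplify]

\lnot a \lor \lnot b \lor d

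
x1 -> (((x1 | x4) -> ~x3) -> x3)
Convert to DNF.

~x1 | x3

x1 -> (((x1 | x4) -> ~x3) -> x3)
⇔ ~x1 | (((x1 | x4) -> ~x3) -> x3)   [eliminate ->]
⇔ ~x1 | ~((x1 | x4) -> ~x3) | x3   [eliminate ->]
⇔ ~x1 | ~(~(x1 | x4) | ~x3) | x3   [eliminate ->]
⇔ ~x1 | (~~(x1 | x4) & ~~x3) | x3   [De Morgan]
⇔ ~x1 | ((x1 | x4) & ~~x3) | x3   [double negation]
⇔ ~x1 | ((x1 | x4) & x3) | x3   [double negation]
⇔ ~x1 | (x1 & x3) | (x4 & x3) | x3   [distribute & over |]
⇔ ~x1 | x3   [simplify]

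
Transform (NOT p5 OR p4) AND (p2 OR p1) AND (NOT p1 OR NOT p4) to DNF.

(NOT p5 OR p4) AND (p2 OR p1) AND (NOT p1 OR NOT p4)
⇔ (NOT p5 AND p2 AND NOT p1) OR (NOT p5 AND p2 AND NOT p4) OR (NOT p5 AND p1 AND NOT p1) OR (NOT p5 AND p1 AND NOT p4) OR (p4 AND p2 AND NOT p1) OR (p4 AND p2 AND NOT p4) OR (p4 AND p1 AND NOT p1) OR (p4 AND p1 AND NOT p4)   [distribute AND over OR]
⇔ (NOT p5 AND p2 AND NOT p1) OR (NOT p5 AND p2 AND NOT p4) OR (NOT p5 AND p1 AND NOT p4) OR (p4 AND p2 AND NOT p1)   [simplify]

(NOT p5 AND p2 AND NOT p1) OR (NOT p5 AND p2 AND NOT p4) OR (NOT p5 AND p1 AND NOT p4) OR (p4 AND p2 AND NOT p1)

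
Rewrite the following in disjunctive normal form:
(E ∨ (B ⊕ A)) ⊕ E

(E ∨ (B ⊕ A)) ⊕ E
⇔ ((E ∨ (B ⊕ A)) ∧ ¬E) ∨ (¬(E ∨ (B ⊕ A)) ∧ E)   — expand ⊕
⇔ ((E ∨ (B ∧ ¬A) ∨ (¬B ∧ A)) ∧ ¬E) ∨ (¬(E ∨ (B ⊕ A)) ∧ E)   — expand ⊕
⇔ ((E ∨ (B ∧ ¬A) ∨ (¬B ∧ A)) ∧ ¬E) ∨ (¬(E ∨ (B ∧ ¬A) ∨ (¬B ∧ A)) ∧ E)   — expand ⊕
⇔ ((E ∨ (B ∧ ¬A) ∨ (¬B ∧ A)) ∧ ¬E) ∨ (¬E ∧ ¬(B ∧ ¬A) ∧ ¬(¬B ∧ A) ∧ E)   — De Morgan
⇔ ((E ∨ (B ∧ ¬A) ∨ (¬B ∧ A)) ∧ ¬E) ∨ (¬E ∧ (¬B ∨ ¬¬A) ∧ ¬(¬B ∧ A) ∧ E)   — De Morgan
⇔ ((E ∨ (B ∧ ¬A) ∨ (¬B ∧ A)) ∧ ¬E) ∨ (¬E ∧ (¬B ∨ A) ∧ ¬(¬B ∧ A) ∧ E)   — double negation
⇔ ((E ∨ (B ∧ ¬A) ∨ (¬B ∧ A)) ∧ ¬E) ∨ (¬E ∧ (¬B ∨ A) ∧ (¬¬B ∨ ¬A) ∧ E)   — De Morgan
⇔ ((E ∨ (B ∧ ¬A) ∨ (¬B ∧ A)) ∧ ¬E) ∨ (¬E ∧ (¬B ∨ A) ∧ (B ∨ ¬A) ∧ E)   — double negation
⇔ (E ∧ ¬E) ∨ (B ∧ ¬A ∧ ¬E) ∨ (¬B ∧ A ∧ ¬E) ∨ (¬E ∧ ¬B ∧ B ∧ E) ∨ (¬E ∧ ¬B ∧ ¬A ∧ E) ∨ (¬E ∧ A ∧ B ∧ E) ∨ (¬E ∧ A ∧ ¬A ∧ E)   — distribute ∧ over ∨
⇔ (B ∧ ¬A ∧ ¬E) ∨ (¬B ∧ A ∧ ¬E)   — simplify

(B ∧ ¬A ∧ ¬E) ∨ (¬B ∧ A ∧ ¬E)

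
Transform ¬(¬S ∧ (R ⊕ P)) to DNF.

S ∨ (¬R ∧ ¬P) ∨ (P ∧ R)

¬(¬S ∧ (R ⊕ P))
≡ ¬(¬S ∧ ((R ∧ ¬P) ∨ (¬R ∧ P)))   [expand ⊕]
≡ ¬¬S ∨ ¬((R ∧ ¬P) ∨ (¬R ∧ P))   [De Morgan]
≡ S ∨ ¬((R ∧ ¬P) ∨ (¬R ∧ P))   [double negation]
≡ S ∨ (¬(R ∧ ¬P) ∧ ¬(¬R ∧ P))   [De Morgan]
≡ S ∨ ((¬R ∨ ¬¬P) ∧ ¬(¬R ∧ P))   [De Morgan]
≡ S ∨ ((¬R ∨ P) ∧ ¬(¬R ∧ P))   [double negation]
≡ S ∨ ((¬R ∨ P) ∧ (¬¬R ∨ ¬P))   [De Morgan]
≡ S ∨ ((¬R ∨ P) ∧ (R ∨ ¬P))   [double negation]
≡ S ∨ (¬R ∧ R) ∨ (¬R ∧ ¬P) ∨ (P ∧ R) ∨ (P ∧ ¬P)   [distribute ∧ over ∨]
≡ S ∨ (¬R ∧ ¬P) ∨ (P ∧ R)   [simplify]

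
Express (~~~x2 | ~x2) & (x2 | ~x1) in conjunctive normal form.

(~~~x2 | ~x2) & (x2 | ~x1)
≡ (~x2 | ~x2) & (x2 | ~x1)   [double negation]
≡ ~x2 & (x2 | ~x1)   [simplify]

~x2 & (x2 | ~x1)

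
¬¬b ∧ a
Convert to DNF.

b ∧ a

¬¬b ∧ a
≡ b ∧ a   (double negation)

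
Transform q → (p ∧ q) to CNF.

q → (p ∧ q)
≡ ¬q ∨ (p ∧ q)   [eliminate →]
≡ (¬q ∨ p) ∧ (¬q ∨ q)   [distribute ∨ over ∧]
≡ ¬q ∨ p   [simplify]

¬q ∨ p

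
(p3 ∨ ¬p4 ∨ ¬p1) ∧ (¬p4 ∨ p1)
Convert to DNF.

(p3 ∨ ¬p4 ∨ ¬p1) ∧ (¬p4 ∨ p1)
≡ (p3 ∧ ¬p4) ∨ (p3 ∧ p1) ∨ (¬p4 ∧ ¬p4) ∨ (¬p4 ∧ p1) ∨ (¬p1 ∧ ¬p4) ∨ (¬p1 ∧ p1)   — distribute ∧ over ∨
≡ (p3 ∧ p1) ∨ ¬p4   — simplify

(p3 ∧ p1) ∨ ¬p4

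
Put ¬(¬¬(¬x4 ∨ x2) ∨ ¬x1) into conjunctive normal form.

¬(¬¬(¬x4 ∨ x2) ∨ ¬x1)
= ¬¬¬(¬x4 ∨ x2) ∧ ¬¬x1   (De Morgan)
= ¬(¬x4 ∨ x2) ∧ ¬¬x1   (double negation)
= ¬¬x4 ∧ ¬x2 ∧ ¬¬x1   (De Morgan)
= x4 ∧ ¬x2 ∧ ¬¬x1   (double negation)
= x4 ∧ ¬x2 ∧ x1   (double negation)

x4 ∧ ¬x2 ∧ x1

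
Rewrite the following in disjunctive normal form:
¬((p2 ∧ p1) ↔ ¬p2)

¬((p2 ∧ p1) ↔ ¬p2)
= ¬(((p2 ∧ p1) → ¬p2) ∧ (¬p2 → (p2 ∧ p1)))   — eliminate ↔
= ¬((¬(p2 ∧ p1) ∨ ¬p2) ∧ (¬p2 → (p2 ∧ p1)))   — eliminate →
= ¬((¬(p2 ∧ p1) ∨ ¬p2) ∧ (¬¬p2 ∨ (p2 ∧ p1)))   — eliminate →
= ¬(¬(p2 ∧ p1) ∨ ¬p2) ∨ ¬(¬¬p2 ∨ (p2 ∧ p1))   — De Morgan
= (¬¬(p2 ∧ p1) ∧ ¬¬p2) ∨ ¬(¬¬p2 ∨ (p2 ∧ p1))   — De Morgan
= (p2 ∧ p1 ∧ ¬¬p2) ∨ ¬(¬¬p2 ∨ (p2 ∧ p1))   — double negation
= (p2 ∧ p1 ∧ p2) ∨ ¬(¬¬p2 ∨ (p2 ∧ p1))   — double negation
= (p2 ∧ p1 ∧ p2) ∨ (¬¬¬p2 ∧ ¬(p2 ∧ p1))   — De Morgan
= (p2 ∧ p1 ∧ p2) ∨ (¬p2 ∧ ¬(p2 ∧ p1))   — double negation
= (p2 ∧ p1 ∧ p2) ∨ (¬p2 ∧ (¬p2 ∨ ¬p1))   — De Morgan
= (p2 ∧ p1 ∧ p2) ∨ (¬p2 ∧ ¬p2) ∨ (¬p2 ∧ ¬p1)   — distribute ∧ over ∨
= (p2 ∧ p1) ∨ ¬p2   — simplify

(p2 ∧ p1) ∨ ¬p2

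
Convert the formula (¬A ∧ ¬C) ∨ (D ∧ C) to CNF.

(¬A ∧ ¬C) ∨ (D ∧ C)
≡ (¬A ∨ D) ∧ (¬A ∨ C) ∧ (¬C ∨ D) ∧ (¬C ∨ C)   [distribute ∨ over ∧]
≡ (¬A ∨ D) ∧ (¬A ∨ C) ∧ (¬C ∨ D)   [simplify]

(¬A ∨ D) ∧ (¬A ∨ C) ∧ (¬C ∨ D)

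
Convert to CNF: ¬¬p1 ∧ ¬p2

¬¬p1 ∧ ¬p2
≡ p1 ∧ ¬p2   (double negation)

p1 ∧ ¬p2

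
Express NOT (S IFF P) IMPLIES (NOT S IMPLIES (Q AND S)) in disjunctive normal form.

NOT (S IFF P) IMPLIES (NOT S IMPLIES (Q AND S))
= NOT NOT (S IFF P) OR (NOT S IMPLIES (Q AND S))   — eliminate IMPLIES
= NOT NOT ((S IMPLIES P) AND (P IMPLIES S)) OR (NOT S IMPLIES (Q AND S))   — eliminate IFF
= NOT NOT ((NOT S OR P) AND (P IMPLIES S)) OR (NOT S IMPLIES (Q AND S))   — eliminate IMPLIES
= NOT NOT ((NOT S OR P) AND (NOT P OR S)) OR (NOT S IMPLIES (Q AND S))   — eliminate IMPLIES
= NOT NOT ((NOT S OR P) AND (NOT P OR S)) OR NOT NOT S OR (Q AND S)   — eliminate IMPLIES
= ((NOT S OR P) AND (NOT P OR S)) OR NOT NOT S OR (Q AND S)   — double negation
= ((NOT S OR P) AND (NOT P OR S)) OR S OR (Q AND S)   — double negation
= (NOT S AND NOT P) OR (NOT S AND S) OR (P AND NOT P) OR (P AND S) OR S OR (Q AND S)   — distribute AND over OR
= (NOT S AND NOT P) OR S   — simplify

(NOT S AND NOT P) OR S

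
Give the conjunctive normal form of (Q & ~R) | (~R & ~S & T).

(Q | ~S) & (Q | T) & ~R

(Q & ~R) | (~R & ~S & T)
⇔ (Q | ~R) & (Q | ~S) & (Q | T) & (~R | ~R) & (~R | ~S) & (~R | T)
⇔ (Q | ~S) & (Q | T) & ~R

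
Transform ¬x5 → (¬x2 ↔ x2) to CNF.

¬x5 → (¬x2 ↔ x2)
≡ ¬¬x5 ∨ (¬x2 ↔ x2)   [eliminate →]
≡ ¬¬x5 ∨ ((¬x2 → x2) ∧ (x2 → ¬x2))   [eliminate ↔]
≡ ¬¬x5 ∨ ((¬¬x2 ∨ x2) ∧ (x2 → ¬x2))   [eliminate →]
≡ ¬¬x5 ∨ ((¬¬x2 ∨ x2) ∧ (¬x2 ∨ ¬x2))   [eliminate →]
≡ x5 ∨ ((¬¬x2 ∨ x2) ∧ (¬x2 ∨ ¬x2))   [double negation]
≡ x5 ∨ ((x2 ∨ x2) ∧ (¬x2 ∨ ¬x2))   [double negation]
≡ (x5 ∨ x2 ∨ x2) ∧ (x5 ∨ ¬x2 ∨ ¬x2)   [distribute ∨ over ∧]
≡ (x5 ∨ x2) ∧ (x5 ∨ ¬x2)   [simplify]

(x5 ∨ x2) ∧ (x5 ∨ ¬x2)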